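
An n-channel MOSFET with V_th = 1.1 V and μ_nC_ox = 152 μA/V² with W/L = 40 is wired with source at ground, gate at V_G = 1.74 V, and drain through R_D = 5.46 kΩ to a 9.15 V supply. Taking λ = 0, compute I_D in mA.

V_GS = V_G = 1.74 V, so V_ov = 1.74 − 1.1 = 0.64 V.
k_n = μ_nC_ox · (W/L) = 6.08 mA/V².
Assume saturation: I_D = ½ k_n V_ov² = 0.5 × 6.08 × 0.64² = 1.25 mA, giving V_DS = V_DD − I_D R_D = 9.15 − 1.25 × 5.46 = 2.35 V.
V_DS = 2.35 V ≥ V_ov = 0.64 V, confirming saturation.

I_D = 1.25 mA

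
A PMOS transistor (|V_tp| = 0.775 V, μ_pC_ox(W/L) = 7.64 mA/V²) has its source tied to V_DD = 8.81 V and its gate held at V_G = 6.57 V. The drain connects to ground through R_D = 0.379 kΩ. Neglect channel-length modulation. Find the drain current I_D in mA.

I_D = 8.20 mA

V_SG = V_DD − V_G = 8.81 − 6.57 = 2.24 V, so V_ov = 2.24 − 0.775 = 1.47 V.
Assume saturation: I_D = ½ k_p V_ov² = 0.5 × 7.64 × 1.47² = 8.2 mA, giving V_SD = V_DD − I_D R_D = 8.81 − 8.2 × 0.379 = 5.7 V.
V_SD = 5.7 V ≥ V_ov = 1.47 V, confirming saturation.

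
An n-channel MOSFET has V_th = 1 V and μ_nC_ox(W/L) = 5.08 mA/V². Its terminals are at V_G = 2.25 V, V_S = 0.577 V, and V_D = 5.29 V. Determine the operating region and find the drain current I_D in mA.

V_GS = V_G − V_S = 2.25 − 0.577 = 1.67 V; V_DS = V_D − V_S = 5.29 − 0.577 = 4.71 V.
V_ov = V_GS − V_th = 1.67 − 1 = 0.673 V.
Since V_DS = 4.71 V ≥ V_ov = 0.673 V, the device is in saturation.
I_D = ½ k_n V_ov² = 0.5 × 5.08 × 0.673² = 1.15 mA.

Saturation; I_D = 1.15 mA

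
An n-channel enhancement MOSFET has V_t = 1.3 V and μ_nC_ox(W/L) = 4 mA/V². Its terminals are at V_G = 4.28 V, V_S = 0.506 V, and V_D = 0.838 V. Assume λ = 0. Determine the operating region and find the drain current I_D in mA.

V_GS = V_G − V_S = 4.28 − 0.506 = 3.77 V; V_DS = V_D − V_S = 0.838 − 0.506 = 0.332 V.
V_ov = V_GS − V_t = 3.77 − 1.3 = 2.47 V.
Since V_DS = 0.332 V < V_ov = 2.47 V, the device is in the triode region.
I_D = k_n [V_ov · V_DS − ½ V_DS²] = 4 × [2.47 × 0.332 − 0.5 × 0.332²] = 3.07 mA.

Triode; I_D = 3.07 mA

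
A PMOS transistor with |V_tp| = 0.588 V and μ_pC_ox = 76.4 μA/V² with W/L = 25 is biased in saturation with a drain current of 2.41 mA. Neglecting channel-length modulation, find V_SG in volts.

k_p = μ_pC_ox · (W/L) = 1.91 mA/V².
In saturation I_D = ½ k_p (V_SG − |V_tp|)², so V_SG − |V_tp| = √(2 I_D / k_p) = √(2 × 2.41 / 1.91) = 1.59 V.
V_SG = 0.588 + 1.59 = 2.18 V.

V_SG = 2.18 V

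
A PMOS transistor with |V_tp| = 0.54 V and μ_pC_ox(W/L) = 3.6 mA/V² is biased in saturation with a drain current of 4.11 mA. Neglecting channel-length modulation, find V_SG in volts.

V_SG = 2.05 V

In saturation I_D = ½ k_p (V_SG − |V_tp|)², so V_SG − |V_tp| = √(2 I_D / k_p) = √(2 × 4.11 / 3.6) = 1.51 V.
V_SG = 0.54 + 1.51 = 2.05 V.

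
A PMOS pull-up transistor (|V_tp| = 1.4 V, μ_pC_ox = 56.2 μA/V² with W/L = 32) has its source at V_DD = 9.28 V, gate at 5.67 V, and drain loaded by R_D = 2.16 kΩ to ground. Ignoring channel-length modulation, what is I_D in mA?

I_D = 3.68 mA

V_SG = V_DD − V_G = 9.28 − 5.67 = 3.61 V, so V_ov = 3.61 − 1.4 = 2.21 V.
k_p = μ_pC_ox · (W/L) = 1.798 mA/V².
Assume saturation: I_D = ½ k_p V_ov² = 0.5 × 1.798 × 2.21² = 4.39 mA, giving V_SD = V_DD − I_D R_D = 9.28 − 4.39 × 2.16 = -0.206 V.
But -0.206 V < V_ov = 2.21 V, so the device is actually in triode.
In triode I_D = k_p[V_ov V_SD − ½ V_SD²] and I_D = (V_DD − V_SD)/R_D. Equating: 1.94 V_SD² − 9.585 V_SD + 9.28 = 0, giving V_SD = 1.32 V (the root below V_ov).
I_D = (9.28 − 1.32) / 2.16 = 3.68 mA.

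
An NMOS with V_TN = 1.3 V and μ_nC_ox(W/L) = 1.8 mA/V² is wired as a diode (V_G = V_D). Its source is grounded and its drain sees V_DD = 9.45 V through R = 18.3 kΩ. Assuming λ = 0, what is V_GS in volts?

With gate tied to drain, V_GS = V_DS ≥ V_GS − V_TN, so the device is in saturation.
KCL at the drain: ½ k_n (V_GS − V_TN)² = (V_DD − V_GS)/R.
Let x = V_GS − 1.3. Then 16.5 x² + x − 8.15 = 0, giving x = 0.674 V (positive root), so V_GS = 1.97 V.
I_D = (V_DD − V_GS)/R = (9.45 − 1.97) / 18.3 = 0.409 mA.

V_GS = 1.97 V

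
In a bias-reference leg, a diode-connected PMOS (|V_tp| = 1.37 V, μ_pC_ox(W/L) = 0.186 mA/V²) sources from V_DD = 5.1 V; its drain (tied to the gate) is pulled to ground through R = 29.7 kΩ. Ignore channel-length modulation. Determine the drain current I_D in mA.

With gate tied to drain, V_SG = V_SD ≥ V_SG − |V_tp|, so the device is in saturation.
KCL at the drain: ½ k_p (V_SG − |V_tp|)² = (V_DD − V_SG)/R.
Let x = V_SG − 1.37. Then 2.76 x² + x − 3.73 = 0, giving x = 0.995 V (positive root), so V_SG = 2.37 V.
I_D = (V_DD − V_SG)/R = (5.1 − 2.37) / 29.7 = 0.0921 mA.

I_D = 0.0921 mA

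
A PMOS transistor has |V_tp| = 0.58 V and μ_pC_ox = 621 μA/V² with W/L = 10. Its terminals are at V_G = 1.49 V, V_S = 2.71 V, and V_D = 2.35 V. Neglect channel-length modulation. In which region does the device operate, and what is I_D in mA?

V_SG = V_S − V_G = 2.71 − 1.49 = 1.22 V; V_SD = V_S − V_D = 2.71 − 2.35 = 0.36 V.
k_p = μ_pC_ox · (W/L) = 6.21 mA/V².
V_ov = V_SG − |V_tp| = 1.22 − 0.58 = 0.64 V.
Since V_SD = 0.36 V < V_ov = 0.64 V, the device is in the triode region.
I_D = k_p [V_ov · V_SD − ½ V_SD²] = 6.21 × [0.64 × 0.36 − 0.5 × 0.36²] = 1.03 mA.

Triode; I_D = 1.03 mA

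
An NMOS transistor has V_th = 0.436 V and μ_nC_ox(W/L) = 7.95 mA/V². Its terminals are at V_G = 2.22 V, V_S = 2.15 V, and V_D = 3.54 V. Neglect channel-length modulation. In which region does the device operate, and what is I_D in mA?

Cutoff; I_D = 0 mA

V_GS = V_G − V_S = 2.22 − 2.15 = 0.07 V; V_DS = V_D − V_S = 3.54 − 2.15 = 1.39 V.
V_GS = 0.07 V < V_th = 0.436 V, so the transistor is in cutoff.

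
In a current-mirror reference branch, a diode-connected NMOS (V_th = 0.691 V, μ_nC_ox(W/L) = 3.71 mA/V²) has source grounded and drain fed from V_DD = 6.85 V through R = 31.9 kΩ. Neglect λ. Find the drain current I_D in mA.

I_D = 0.183 mA

With gate tied to drain, V_GS = V_DS ≥ V_GS − V_th, so the device is in saturation.
KCL at the drain: ½ k_n (V_GS − V_th)² = (V_DD − V_GS)/R.
Let x = V_GS − 0.691. Then 59.2 x² + x − 6.159 = 0, giving x = 0.314 V (positive root), so V_GS = 1.01 V.
I_D = (V_DD − V_GS)/R = (6.85 − 1.01) / 31.9 = 0.183 mA.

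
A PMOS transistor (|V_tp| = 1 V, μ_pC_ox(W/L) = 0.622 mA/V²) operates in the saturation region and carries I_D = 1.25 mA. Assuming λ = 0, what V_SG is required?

V_SG = 3.00 V

In saturation I_D = ½ k_p (V_SG − |V_tp|)², so V_SG − |V_tp| = √(2 I_D / k_p) = √(2 × 1.25 / 0.622) = 2 V.
V_SG = 1 + 2 = 3 V.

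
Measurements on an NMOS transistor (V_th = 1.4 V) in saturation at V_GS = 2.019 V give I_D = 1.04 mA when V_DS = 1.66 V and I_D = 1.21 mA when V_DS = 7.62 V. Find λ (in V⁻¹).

λ = 0.0287 V⁻¹

With V_GS fixed, I_D ∝ (1 + λ V_DS) in saturation, so I_D2/I_D1 = (1 + λ V_DS2)/(1 + λ V_DS1).
1.21/1.04 = 1.163 = (1 + 7.62 λ)/(1 + 1.66 λ).
Solving: λ (I_D1 V_DS2 − I_D2 V_DS1) = I_D2 − I_D1, so λ = (1.21 − 1.04) / (1.04 × 7.62 − 1.21 × 1.66) = 0.17 / 5.92 = 0.0287 V⁻¹.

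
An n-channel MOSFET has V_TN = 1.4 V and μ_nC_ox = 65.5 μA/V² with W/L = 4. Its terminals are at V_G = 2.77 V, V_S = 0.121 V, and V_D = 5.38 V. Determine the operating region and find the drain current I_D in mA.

V_GS = V_G − V_S = 2.77 − 0.121 = 2.65 V; V_DS = V_D − V_S = 5.38 − 0.121 = 5.26 V.
k_n = μ_nC_ox · (W/L) = 0.262 mA/V².
V_ov = V_GS − V_TN = 2.65 − 1.4 = 1.25 V.
Since V_DS = 5.26 V ≥ V_ov = 1.25 V, the device is in saturation.
I_D = ½ k_n V_ov² = 0.5 × 0.262 × 1.25² = 0.204 mA.

Saturation; I_D = 0.204 mA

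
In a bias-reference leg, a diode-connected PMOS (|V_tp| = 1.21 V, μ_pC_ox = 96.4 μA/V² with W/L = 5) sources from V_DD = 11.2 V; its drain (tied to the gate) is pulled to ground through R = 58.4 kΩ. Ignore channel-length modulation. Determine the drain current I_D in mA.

I_D = 0.157 mA

With gate tied to drain, V_SG = V_SD ≥ V_SG − |V_tp|, so the device is in saturation.
k_p = μ_pC_ox · (W/L) = 0.482 mA/V².
KCL at the drain: ½ k_p (V_SG − |V_tp|)² = (V_DD − V_SG)/R.
Let x = V_SG − 1.21. Then 14.1 x² + x − 9.99 = 0, giving x = 0.808 V (positive root), so V_SG = 2.02 V.
I_D = (V_DD − V_SG)/R = (11.2 − 2.02) / 58.4 = 0.157 mA.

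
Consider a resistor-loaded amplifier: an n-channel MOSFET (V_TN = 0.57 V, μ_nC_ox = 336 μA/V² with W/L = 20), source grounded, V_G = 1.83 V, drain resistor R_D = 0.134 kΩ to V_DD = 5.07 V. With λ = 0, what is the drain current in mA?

V_GS = V_G = 1.83 V, so V_ov = 1.83 − 0.57 = 1.26 V.
k_n = μ_nC_ox · (W/L) = 6.72 mA/V².
Assume saturation: I_D = ½ k_n V_ov² = 0.5 × 6.72 × 1.26² = 5.33 mA, giving V_DS = V_DD − I_D R_D = 5.07 − 5.33 × 0.134 = 4.36 V.
V_DS = 4.36 V ≥ V_ov = 1.26 V, confirming saturation.

I_D = 5.33 mA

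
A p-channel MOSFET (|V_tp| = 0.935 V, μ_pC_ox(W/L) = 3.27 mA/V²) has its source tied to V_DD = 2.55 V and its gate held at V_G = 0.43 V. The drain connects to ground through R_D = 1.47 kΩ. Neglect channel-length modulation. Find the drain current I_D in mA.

V_SG = V_DD − V_G = 2.55 − 0.43 = 2.12 V, so V_ov = 2.12 − 0.935 = 1.18 V.
Assume saturation: I_D = ½ k_p V_ov² = 0.5 × 3.27 × 1.18² = 2.3 mA, giving V_SD = V_DD − I_D R_D = 2.55 − 2.3 × 1.47 = -0.825 V.
But -0.825 V < V_ov = 1.18 V, so the device is actually in triode.
In triode I_D = k_p[V_ov V_SD − ½ V_SD²] and I_D = (V_DD − V_SD)/R_D. Equating: 2.4 V_SD² − 6.696 V_SD + 2.55 = 0, giving V_SD = 0.455 V (the root below V_ov).
I_D = (2.55 − 0.455) / 1.47 = 1.43 mA.

I_D = 1.43 mA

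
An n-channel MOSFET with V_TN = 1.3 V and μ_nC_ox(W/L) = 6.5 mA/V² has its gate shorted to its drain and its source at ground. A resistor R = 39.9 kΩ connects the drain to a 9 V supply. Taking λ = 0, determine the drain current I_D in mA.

With gate tied to drain, V_GS = V_DS ≥ V_GS − V_TN, so the device is in saturation.
KCL at the drain: ½ k_n (V_GS − V_TN)² = (V_DD − V_GS)/R.
Let x = V_GS − 1.3. Then 130 x² + x − 7.7 = 0, giving x = 0.24 V (positive root), so V_GS = 1.54 V.
I_D = (V_DD − V_GS)/R = (9 − 1.54) / 39.9 = 0.187 mA.

I_D = 0.187 mA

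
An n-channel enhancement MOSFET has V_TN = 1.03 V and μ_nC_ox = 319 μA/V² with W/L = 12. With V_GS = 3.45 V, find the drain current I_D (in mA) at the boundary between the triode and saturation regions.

At the boundary V_DS = V_ov = V_GS − V_TN = 3.45 − 1.03 = 2.42 V.
k_n = μ_nC_ox · (W/L) = 3.828 mA/V².
I_D = ½ k_n V_ov² = 0.5 × 3.828 × 2.42² = 11.2 mA.

I_D = 11.2 mA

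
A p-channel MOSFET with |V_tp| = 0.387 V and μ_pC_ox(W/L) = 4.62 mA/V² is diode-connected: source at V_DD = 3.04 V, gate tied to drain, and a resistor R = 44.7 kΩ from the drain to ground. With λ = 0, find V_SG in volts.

V_SG = 0.543 V

With gate tied to drain, V_SG = V_SD ≥ V_SG − |V_tp|, so the device is in saturation.
KCL at the drain: ½ k_p (V_SG − |V_tp|)² = (V_DD − V_SG)/R.
Let x = V_SG − 0.387. Then 103 x² + x − 2.653 = 0, giving x = 0.156 V (positive root), so V_SG = 0.543 V.
I_D = (V_DD − V_SG)/R = (3.04 − 0.543) / 44.7 = 0.0559 mA.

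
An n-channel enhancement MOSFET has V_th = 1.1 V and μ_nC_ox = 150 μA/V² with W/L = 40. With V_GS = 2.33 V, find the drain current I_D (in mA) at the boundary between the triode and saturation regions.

At the boundary V_DS = V_ov = V_GS − V_th = 2.33 − 1.1 = 1.23 V.
k_n = μ_nC_ox · (W/L) = 6 mA/V².
I_D = ½ k_n V_ov² = 0.5 × 6 × 1.23² = 4.54 mA.

I_D = 4.54 mA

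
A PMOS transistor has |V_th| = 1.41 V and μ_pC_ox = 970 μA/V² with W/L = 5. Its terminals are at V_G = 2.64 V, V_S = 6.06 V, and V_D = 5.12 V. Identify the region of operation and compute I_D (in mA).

Triode; I_D = 7.02 mA

V_SG = V_S − V_G = 6.06 − 2.64 = 3.42 V; V_SD = V_S − V_D = 6.06 − 5.12 = 0.94 V.
k_p = μ_pC_ox · (W/L) = 4.85 mA/V².
V_ov = V_SG − |V_th| = 3.42 − 1.41 = 2.01 V.
Since V_SD = 0.94 V < V_ov = 2.01 V, the device is in the triode region.
I_D = k_p [V_ov · V_SD − ½ V_SD²] = 4.85 × [2.01 × 0.94 − 0.5 × 0.94²] = 7.02 mA.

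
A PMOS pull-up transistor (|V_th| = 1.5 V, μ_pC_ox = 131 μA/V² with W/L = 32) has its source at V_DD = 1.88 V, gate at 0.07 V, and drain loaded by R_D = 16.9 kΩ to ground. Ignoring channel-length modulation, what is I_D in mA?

V_SG = V_DD − V_G = 1.88 − 0.07 = 1.81 V, so V_ov = 1.81 − 1.5 = 0.31 V.
k_p = μ_pC_ox · (W/L) = 4.192 mA/V².
Assume saturation: I_D = ½ k_p V_ov² = 0.5 × 4.192 × 0.31² = 0.201 mA, giving V_SD = V_DD − I_D R_D = 1.88 − 0.201 × 16.9 = -1.52 V.
But -1.52 V < V_ov = 0.31 V, so the device is actually in triode.
In triode I_D = k_p[V_ov V_SD − ½ V_SD²] and I_D = (V_DD − V_SD)/R_D. Equating: 35.4 V_SD² − 22.96 V_SD + 1.88 = 0, giving V_SD = 0.0961 V (the root below V_ov).
I_D = (1.88 − 0.0961) / 16.9 = 0.106 mA.

I_D = 0.106 mA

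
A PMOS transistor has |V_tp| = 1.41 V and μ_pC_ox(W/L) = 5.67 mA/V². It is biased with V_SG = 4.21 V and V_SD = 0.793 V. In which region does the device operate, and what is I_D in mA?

Triode; I_D = 10.8 mA

V_ov = V_SG − |V_tp| = 4.21 − 1.41 = 2.8 V.
Since V_SD = 0.793 V < V_ov = 2.8 V, the device is in the triode region.
I_D = k_p [V_ov · V_SD − ½ V_SD²] = 5.67 × [2.8 × 0.793 − 0.5 × 0.793²] = 10.8 mA.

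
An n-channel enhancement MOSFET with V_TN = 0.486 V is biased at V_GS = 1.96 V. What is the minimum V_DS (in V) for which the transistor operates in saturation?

V_DS,sat = 1.47 V

The boundary between triode and saturation is V_DS = V_GS − V_TN = V_ov.
V_ov = 1.96 − 0.486 = 1.47 V.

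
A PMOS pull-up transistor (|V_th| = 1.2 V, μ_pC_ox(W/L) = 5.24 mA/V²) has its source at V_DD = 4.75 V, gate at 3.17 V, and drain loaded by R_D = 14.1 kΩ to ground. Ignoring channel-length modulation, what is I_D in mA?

V_SG = V_DD − V_G = 4.75 − 3.17 = 1.58 V, so V_ov = 1.58 − 1.2 = 0.38 V.
Assume saturation: I_D = ½ k_p V_ov² = 0.5 × 5.24 × 0.38² = 0.378 mA, giving V_SD = V_DD − I_D R_D = 4.75 − 0.378 × 14.1 = -0.584 V.
But -0.584 V < V_ov = 0.38 V, so the device is actually in triode.
In triode I_D = k_p[V_ov V_SD − ½ V_SD²] and I_D = (V_DD − V_SD)/R_D. Equating: 36.9 V_SD² − 29.08 V_SD + 4.75 = 0, giving V_SD = 0.231 V (the root below V_ov).
I_D = (4.75 − 0.231) / 14.1 = 0.32 mA.

I_D = 0.320 mA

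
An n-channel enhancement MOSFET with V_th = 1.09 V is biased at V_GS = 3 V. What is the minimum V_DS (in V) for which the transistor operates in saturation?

The boundary between triode and saturation is V_DS = V_GS − V_th = V_ov.
V_ov = 3 − 1.09 = 1.91 V.

V_DS,sat = 1.91 V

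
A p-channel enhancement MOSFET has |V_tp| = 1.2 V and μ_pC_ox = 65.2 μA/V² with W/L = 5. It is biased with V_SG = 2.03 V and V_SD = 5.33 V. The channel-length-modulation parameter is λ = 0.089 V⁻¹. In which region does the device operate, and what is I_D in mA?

k_p = μ_pC_ox · (W/L) = 0.326 mA/V².
V_ov = V_SG − |V_tp| = 2.03 − 1.2 = 0.83 V.
Since V_SD = 5.33 V ≥ V_ov = 0.83 V, the device is in saturation.
I_D = ½ k_p V_ov² (1 + λ V_SD) = 0.5 × 0.326 × 0.83² × (1 + 0.089 × 5.33) = 0.166 mA.

Saturation; I_D = 0.166 mA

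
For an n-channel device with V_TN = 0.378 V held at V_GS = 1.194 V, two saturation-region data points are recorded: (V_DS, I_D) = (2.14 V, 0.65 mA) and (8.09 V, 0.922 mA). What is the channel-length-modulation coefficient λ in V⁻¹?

With V_GS fixed, I_D ∝ (1 + λ V_DS) in saturation, so I_D2/I_D1 = (1 + λ V_DS2)/(1 + λ V_DS1).
0.922/0.65 = 1.418 = (1 + 8.09 λ)/(1 + 2.14 λ).
Solving: λ (I_D1 V_DS2 − I_D2 V_DS1) = I_D2 − I_D1, so λ = (0.922 − 0.65) / (0.65 × 8.09 − 0.922 × 2.14) = 0.272 / 3.29 = 0.0828 V⁻¹.

λ = 0.0828 V⁻¹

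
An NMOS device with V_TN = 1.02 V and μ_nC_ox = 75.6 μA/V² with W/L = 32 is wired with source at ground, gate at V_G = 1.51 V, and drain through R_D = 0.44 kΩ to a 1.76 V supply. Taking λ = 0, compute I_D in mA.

V_GS = V_G = 1.51 V, so V_ov = 1.51 − 1.02 = 0.49 V.
k_n = μ_nC_ox · (W/L) = 2.419 mA/V².
Assume saturation: I_D = ½ k_n V_ov² = 0.5 × 2.419 × 0.49² = 0.29 mA, giving V_DS = V_DD − I_D R_D = 1.76 − 0.29 × 0.44 = 1.63 V.
V_DS = 1.63 V ≥ V_ov = 0.49 V, confirming saturation.

I_D = 0.290 mA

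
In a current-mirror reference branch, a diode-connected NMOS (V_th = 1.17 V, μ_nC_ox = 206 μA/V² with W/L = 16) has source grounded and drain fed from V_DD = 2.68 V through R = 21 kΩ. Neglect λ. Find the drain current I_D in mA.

I_D = 0.0626 mA

With gate tied to drain, V_GS = V_DS ≥ V_GS − V_th, so the device is in saturation.
k_n = μ_nC_ox · (W/L) = 3.296 mA/V².
KCL at the drain: ½ k_n (V_GS − V_th)² = (V_DD − V_GS)/R.
Let x = V_GS − 1.17. Then 34.6 x² + x − 1.51 = 0, giving x = 0.195 V (positive root), so V_GS = 1.36 V.
I_D = (V_DD − V_GS)/R = (2.68 − 1.36) / 21 = 0.0626 mA.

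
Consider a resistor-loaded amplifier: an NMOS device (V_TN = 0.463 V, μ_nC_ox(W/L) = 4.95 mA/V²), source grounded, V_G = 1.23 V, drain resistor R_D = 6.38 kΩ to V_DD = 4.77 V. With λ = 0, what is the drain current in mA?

V_GS = V_G = 1.23 V, so V_ov = 1.23 − 0.463 = 0.767 V.
Assume saturation: I_D = ½ k_n V_ov² = 0.5 × 4.95 × 0.767² = 1.46 mA, giving V_DS = V_DD − I_D R_D = 4.77 − 1.46 × 6.38 = -4.52 V.
But -4.52 V < V_ov = 0.767 V, so the device is actually in triode.
In triode I_D = k_n[V_ov V_DS − ½ V_DS²] and I_D = (V_DD − V_DS)/R_D. Equating: 15.8 V_DS² − 25.22 V_DS + 4.77 = 0, giving V_DS = 0.219 V (the root below V_ov).
I_D = (4.77 − 0.219) / 6.38 = 0.713 mA.

I_D = 0.713 mA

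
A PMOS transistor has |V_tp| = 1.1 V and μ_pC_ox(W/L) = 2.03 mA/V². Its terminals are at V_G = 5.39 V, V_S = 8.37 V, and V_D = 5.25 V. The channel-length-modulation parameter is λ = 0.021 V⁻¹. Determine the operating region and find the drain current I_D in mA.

Saturation; I_D = 3.82 mA

V_SG = V_S − V_G = 8.37 − 5.39 = 2.98 V; V_SD = V_S − V_D = 8.37 − 5.25 = 3.12 V.
V_ov = V_SG − |V_tp| = 2.98 − 1.1 = 1.88 V.
Since V_SD = 3.12 V ≥ V_ov = 1.88 V, the device is in saturation.
I_D = ½ k_p V_ov² (1 + λ V_SD) = 0.5 × 2.03 × 1.88² × (1 + 0.021 × 3.12) = 3.82 mA.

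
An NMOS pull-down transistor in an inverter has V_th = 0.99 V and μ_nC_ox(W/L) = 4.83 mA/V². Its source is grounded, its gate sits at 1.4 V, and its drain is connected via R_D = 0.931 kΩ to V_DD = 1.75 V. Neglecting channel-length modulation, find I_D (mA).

V_GS = V_G = 1.4 V, so V_ov = 1.4 − 0.99 = 0.41 V.
Assume saturation: I_D = ½ k_n V_ov² = 0.5 × 4.83 × 0.41² = 0.406 mA, giving V_DS = V_DD − I_D R_D = 1.75 − 0.406 × 0.931 = 1.37 V.
V_DS = 1.37 V ≥ V_ov = 0.41 V, confirming saturation.

I_D = 0.406 mA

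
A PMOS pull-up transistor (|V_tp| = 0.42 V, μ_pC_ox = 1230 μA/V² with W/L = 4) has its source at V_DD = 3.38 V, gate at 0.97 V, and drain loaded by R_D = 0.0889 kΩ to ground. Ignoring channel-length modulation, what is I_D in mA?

I_D = 9.74 mA

V_SG = V_DD − V_G = 3.38 − 0.97 = 2.41 V, so V_ov = 2.41 − 0.42 = 1.99 V.
k_p = μ_pC_ox · (W/L) = 4.92 mA/V².
Assume saturation: I_D = ½ k_p V_ov² = 0.5 × 4.92 × 1.99² = 9.74 mA, giving V_SD = V_DD − I_D R_D = 3.38 − 9.74 × 0.0889 = 2.51 V.
V_SD = 2.51 V ≥ V_ov = 1.99 V, confirming saturation.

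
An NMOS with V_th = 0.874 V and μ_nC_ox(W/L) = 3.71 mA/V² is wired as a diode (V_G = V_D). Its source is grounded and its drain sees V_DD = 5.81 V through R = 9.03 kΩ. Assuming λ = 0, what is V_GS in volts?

With gate tied to drain, V_GS = V_DS ≥ V_GS − V_th, so the device is in saturation.
KCL at the drain: ½ k_n (V_GS − V_th)² = (V_DD − V_GS)/R.
Let x = V_GS − 0.874. Then 16.8 x² + x − 4.936 = 0, giving x = 0.514 V (positive root), so V_GS = 1.39 V.
I_D = (V_DD − V_GS)/R = (5.81 − 1.39) / 9.03 = 0.49 mA.

V_GS = 1.39 V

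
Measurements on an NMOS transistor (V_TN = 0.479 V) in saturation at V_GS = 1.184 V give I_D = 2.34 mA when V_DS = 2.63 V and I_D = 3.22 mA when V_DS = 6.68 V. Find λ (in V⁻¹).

λ = 0.123 V⁻¹

With V_GS fixed, I_D ∝ (1 + λ V_DS) in saturation, so I_D2/I_D1 = (1 + λ V_DS2)/(1 + λ V_DS1).
3.22/2.34 = 1.376 = (1 + 6.68 λ)/(1 + 2.63 λ).
Solving: λ (I_D1 V_DS2 − I_D2 V_DS1) = I_D2 − I_D1, so λ = (3.22 − 2.34) / (2.34 × 6.68 − 3.22 × 2.63) = 0.88 / 7.16 = 0.123 V⁻¹.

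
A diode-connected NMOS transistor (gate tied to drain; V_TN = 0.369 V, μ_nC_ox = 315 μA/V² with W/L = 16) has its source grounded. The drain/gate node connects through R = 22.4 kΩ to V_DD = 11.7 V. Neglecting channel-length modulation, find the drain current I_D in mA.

With gate tied to drain, V_GS = V_DS ≥ V_GS − V_TN, so the device is in saturation.
k_n = μ_nC_ox · (W/L) = 5.04 mA/V².
KCL at the drain: ½ k_n (V_GS − V_TN)² = (V_DD − V_GS)/R.
Let x = V_GS − 0.369. Then 56.4 x² + x − 11.33 = 0, giving x = 0.439 V (positive root), so V_GS = 0.808 V.
I_D = (V_DD − V_GS)/R = (11.7 − 0.808) / 22.4 = 0.486 mA.

I_D = 0.486 mA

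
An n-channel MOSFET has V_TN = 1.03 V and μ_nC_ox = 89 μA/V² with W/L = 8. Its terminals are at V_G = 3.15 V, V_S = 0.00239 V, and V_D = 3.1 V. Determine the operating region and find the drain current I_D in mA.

Saturation; I_D = 1.60 mA

V_GS = V_G − V_S = 3.15 − 0.00239 = 3.15 V; V_DS = V_D − V_S = 3.1 − 0.00239 = 3.1 V.
k_n = μ_nC_ox · (W/L) = 0.712 mA/V².
V_ov = V_GS − V_TN = 3.15 − 1.03 = 2.12 V.
Since V_DS = 3.1 V ≥ V_ov = 2.12 V, the device is in saturation.
I_D = ½ k_n V_ov² = 0.5 × 0.712 × 2.12² = 1.6 mA.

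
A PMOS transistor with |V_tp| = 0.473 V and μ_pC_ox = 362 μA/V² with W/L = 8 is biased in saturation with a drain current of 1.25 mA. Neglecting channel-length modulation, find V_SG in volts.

V_SG = 1.40 V

k_p = μ_pC_ox · (W/L) = 2.896 mA/V².
In saturation I_D = ½ k_p (V_SG − |V_tp|)², so V_SG − |V_tp| = √(2 I_D / k_p) = √(2 × 1.25 / 2.896) = 0.929 V.
V_SG = 0.473 + 0.929 = 1.4 V.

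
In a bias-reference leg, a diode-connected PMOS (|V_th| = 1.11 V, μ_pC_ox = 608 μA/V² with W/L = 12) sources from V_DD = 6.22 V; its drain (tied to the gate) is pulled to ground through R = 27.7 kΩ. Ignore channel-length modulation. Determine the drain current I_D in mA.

I_D = 0.177 mA

With gate tied to drain, V_SG = V_SD ≥ V_SG − |V_th|, so the device is in saturation.
k_p = μ_pC_ox · (W/L) = 7.296 mA/V².
KCL at the drain: ½ k_p (V_SG − |V_th|)² = (V_DD − V_SG)/R.
Let x = V_SG − 1.11. Then 101 x² + x − 5.11 = 0, giving x = 0.22 V (positive root), so V_SG = 1.33 V.
I_D = (V_DD − V_SG)/R = (6.22 − 1.33) / 27.7 = 0.177 mA.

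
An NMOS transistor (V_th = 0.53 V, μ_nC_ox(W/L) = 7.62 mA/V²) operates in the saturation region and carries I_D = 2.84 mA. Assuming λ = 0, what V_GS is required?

V_GS = 1.39 V

In saturation I_D = ½ k_n (V_GS − V_th)², so V_GS − V_th = √(2 I_D / k_n) = √(2 × 2.84 / 7.62) = 0.863 V.
V_GS = 0.53 + 0.863 = 1.39 V.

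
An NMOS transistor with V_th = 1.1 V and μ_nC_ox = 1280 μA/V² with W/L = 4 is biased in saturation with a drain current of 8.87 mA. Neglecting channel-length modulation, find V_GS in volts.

k_n = μ_nC_ox · (W/L) = 5.12 mA/V².
In saturation I_D = ½ k_n (V_GS − V_th)², so V_GS − V_th = √(2 I_D / k_n) = √(2 × 8.87 / 5.12) = 1.86 V.
V_GS = 1.1 + 1.86 = 2.96 V.

V_GS = 2.96 V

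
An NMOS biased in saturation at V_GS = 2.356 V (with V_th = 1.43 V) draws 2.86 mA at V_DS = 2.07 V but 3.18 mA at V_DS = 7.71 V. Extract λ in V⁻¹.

With V_GS fixed, I_D ∝ (1 + λ V_DS) in saturation, so I_D2/I_D1 = (1 + λ V_DS2)/(1 + λ V_DS1).
3.18/2.86 = 1.112 = (1 + 7.71 λ)/(1 + 2.07 λ).
Solving: λ (I_D1 V_DS2 − I_D2 V_DS1) = I_D2 − I_D1, so λ = (3.18 − 2.86) / (2.86 × 7.71 − 3.18 × 2.07) = 0.32 / 15.5 = 0.0207 V⁻¹.

λ = 0.0207 V⁻¹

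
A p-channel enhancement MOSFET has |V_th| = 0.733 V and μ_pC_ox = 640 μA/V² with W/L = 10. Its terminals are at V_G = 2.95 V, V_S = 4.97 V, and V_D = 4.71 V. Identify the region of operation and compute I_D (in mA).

V_SG = V_S − V_G = 4.97 − 2.95 = 2.02 V; V_SD = V_S − V_D = 4.97 − 4.71 = 0.26 V.
k_p = μ_pC_ox · (W/L) = 6.4 mA/V².
V_ov = V_SG − |V_th| = 2.02 − 0.733 = 1.29 V.
Since V_SD = 0.26 V < V_ov = 1.29 V, the device is in the triode region.
I_D = k_p [V_ov · V_SD − ½ V_SD²] = 6.4 × [1.29 × 0.26 − 0.5 × 0.26²] = 1.93 mA.

Triode; I_D = 1.93 mA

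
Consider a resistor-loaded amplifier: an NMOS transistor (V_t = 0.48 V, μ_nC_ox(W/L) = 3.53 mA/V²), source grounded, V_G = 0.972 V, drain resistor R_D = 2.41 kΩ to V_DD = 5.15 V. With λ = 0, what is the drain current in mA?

V_GS = V_G = 0.972 V, so V_ov = 0.972 − 0.48 = 0.492 V.
Assume saturation: I_D = ½ k_n V_ov² = 0.5 × 3.53 × 0.492² = 0.427 mA, giving V_DS = V_DD − I_D R_D = 5.15 − 0.427 × 2.41 = 4.12 V.
V_DS = 4.12 V ≥ V_ov = 0.492 V, confirming saturation.

I_D = 0.427 mA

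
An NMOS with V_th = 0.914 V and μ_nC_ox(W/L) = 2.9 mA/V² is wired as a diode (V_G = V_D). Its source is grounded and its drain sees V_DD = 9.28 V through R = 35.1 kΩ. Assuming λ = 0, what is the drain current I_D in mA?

I_D = 0.227 mA

With gate tied to drain, V_GS = V_DS ≥ V_GS − V_th, so the device is in saturation.
KCL at the drain: ½ k_n (V_GS − V_th)² = (V_DD − V_GS)/R.
Let x = V_GS − 0.914. Then 50.9 x² + x − 8.366 = 0, giving x = 0.396 V (positive root), so V_GS = 1.31 V.
I_D = (V_DD − V_GS)/R = (9.28 − 1.31) / 35.1 = 0.227 mA.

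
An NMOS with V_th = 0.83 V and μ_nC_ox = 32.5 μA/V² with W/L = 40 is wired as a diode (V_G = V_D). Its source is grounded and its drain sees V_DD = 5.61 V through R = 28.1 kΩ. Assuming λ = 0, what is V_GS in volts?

V_GS = 1.31 V

With gate tied to drain, V_GS = V_DS ≥ V_GS − V_th, so the device is in saturation.
k_n = μ_nC_ox · (W/L) = 1.3 mA/V².
KCL at the drain: ½ k_n (V_GS − V_th)² = (V_DD − V_GS)/R.
Let x = V_GS − 0.83. Then 18.3 x² + x − 4.78 = 0, giving x = 0.485 V (positive root), so V_GS = 1.31 V.
I_D = (V_DD − V_GS)/R = (5.61 − 1.31) / 28.1 = 0.153 mA.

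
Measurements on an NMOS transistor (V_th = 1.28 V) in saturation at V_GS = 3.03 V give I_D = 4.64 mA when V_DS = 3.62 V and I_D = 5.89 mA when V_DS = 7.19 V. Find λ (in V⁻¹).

λ = 0.104 V⁻¹

With V_GS fixed, I_D ∝ (1 + λ V_DS) in saturation, so I_D2/I_D1 = (1 + λ V_DS2)/(1 + λ V_DS1).
5.89/4.64 = 1.269 = (1 + 7.19 λ)/(1 + 3.62 λ).
Solving: λ (I_D1 V_DS2 − I_D2 V_DS1) = I_D2 − I_D1, so λ = (5.89 − 4.64) / (4.64 × 7.19 − 5.89 × 3.62) = 1.25 / 12 = 0.104 V⁻¹.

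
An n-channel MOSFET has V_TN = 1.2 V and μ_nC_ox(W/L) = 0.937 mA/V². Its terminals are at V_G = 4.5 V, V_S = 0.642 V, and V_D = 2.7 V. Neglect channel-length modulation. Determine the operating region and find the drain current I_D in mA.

V_GS = V_G − V_S = 4.5 − 0.642 = 3.86 V; V_DS = V_D − V_S = 2.7 − 0.642 = 2.06 V.
V_ov = V_GS − V_TN = 3.86 − 1.2 = 2.66 V.
Since V_DS = 2.06 V < V_ov = 2.66 V, the device is in the triode region.
I_D = k_n [V_ov · V_DS − ½ V_DS²] = 0.937 × [2.66 × 2.06 − 0.5 × 2.06²] = 3.14 mA.

Triode; I_D = 3.14 mA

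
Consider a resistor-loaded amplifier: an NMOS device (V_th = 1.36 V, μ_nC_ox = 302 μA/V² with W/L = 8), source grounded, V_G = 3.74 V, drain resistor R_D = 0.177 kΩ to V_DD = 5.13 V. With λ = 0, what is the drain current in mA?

V_GS = V_G = 3.74 V, so V_ov = 3.74 − 1.36 = 2.38 V.
k_n = μ_nC_ox · (W/L) = 2.416 mA/V².
Assume saturation: I_D = ½ k_n V_ov² = 0.5 × 2.416 × 2.38² = 6.84 mA, giving V_DS = V_DD − I_D R_D = 5.13 − 6.84 × 0.177 = 3.92 V.
V_DS = 3.92 V ≥ V_ov = 2.38 V, confirming saturation.

I_D = 6.84 mA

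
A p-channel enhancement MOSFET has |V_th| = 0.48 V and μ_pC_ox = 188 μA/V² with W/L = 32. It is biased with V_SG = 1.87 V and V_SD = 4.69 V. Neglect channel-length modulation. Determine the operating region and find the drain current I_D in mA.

k_p = μ_pC_ox · (W/L) = 6.016 mA/V².
V_ov = V_SG − |V_th| = 1.87 − 0.48 = 1.39 V.
Since V_SD = 4.69 V ≥ V_ov = 1.39 V, the device is in saturation.
I_D = ½ k_p V_ov² = 0.5 × 6.016 × 1.39² = 5.81 mA.

Saturation; I_D = 5.81 mA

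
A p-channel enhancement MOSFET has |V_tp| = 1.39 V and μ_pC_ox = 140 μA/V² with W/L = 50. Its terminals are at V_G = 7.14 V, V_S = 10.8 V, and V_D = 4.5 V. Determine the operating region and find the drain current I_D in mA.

Saturation; I_D = 18.0 mA

V_SG = V_S − V_G = 10.8 − 7.14 = 3.66 V; V_SD = V_S − V_D = 10.8 − 4.5 = 6.3 V.
k_p = μ_pC_ox · (W/L) = 7 mA/V².
V_ov = V_SG − |V_tp| = 3.66 − 1.39 = 2.27 V.
Since V_SD = 6.3 V ≥ V_ov = 2.27 V, the device is in saturation.
I_D = ½ k_p V_ov² = 0.5 × 7 × 2.27² = 18 mA.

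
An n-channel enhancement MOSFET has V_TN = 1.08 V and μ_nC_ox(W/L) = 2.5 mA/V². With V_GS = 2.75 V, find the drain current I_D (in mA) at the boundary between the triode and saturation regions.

At the boundary V_DS = V_ov = V_GS − V_TN = 2.75 − 1.08 = 1.67 V.
I_D = ½ k_n V_ov² = 0.5 × 2.5 × 1.67² = 3.49 mA.

I_D = 3.49 mA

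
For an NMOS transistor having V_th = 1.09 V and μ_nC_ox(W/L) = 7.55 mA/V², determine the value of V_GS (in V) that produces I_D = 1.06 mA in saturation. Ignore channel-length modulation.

In saturation I_D = ½ k_n (V_GS − V_th)², so V_GS − V_th = √(2 I_D / k_n) = √(2 × 1.06 / 7.55) = 0.53 V.
V_GS = 1.09 + 0.53 = 1.62 V.

V_GS = 1.62 V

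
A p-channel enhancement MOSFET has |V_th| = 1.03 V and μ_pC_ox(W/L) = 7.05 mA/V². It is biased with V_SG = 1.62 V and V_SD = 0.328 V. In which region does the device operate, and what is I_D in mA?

Triode; I_D = 0.985 mA

V_ov = V_SG − |V_th| = 1.62 − 1.03 = 0.59 V.
Since V_SD = 0.328 V < V_ov = 0.59 V, the device is in the triode region.
I_D = k_p [V_ov · V_SD − ½ V_SD²] = 7.05 × [0.59 × 0.328 − 0.5 × 0.328²] = 0.985 mA.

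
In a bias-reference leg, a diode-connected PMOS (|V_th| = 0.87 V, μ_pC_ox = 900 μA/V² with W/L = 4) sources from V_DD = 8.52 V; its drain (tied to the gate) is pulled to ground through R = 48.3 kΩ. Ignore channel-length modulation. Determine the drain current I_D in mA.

With gate tied to drain, V_SG = V_SD ≥ V_SG − |V_th|, so the device is in saturation.
k_p = μ_pC_ox · (W/L) = 3.6 mA/V².
KCL at the drain: ½ k_p (V_SG − |V_th|)² = (V_DD − V_SG)/R.
Let x = V_SG − 0.87. Then 86.9 x² + x − 7.65 = 0, giving x = 0.291 V (positive root), so V_SG = 1.16 V.
I_D = (V_DD − V_SG)/R = (8.52 − 1.16) / 48.3 = 0.152 mA.

I_D = 0.152 mA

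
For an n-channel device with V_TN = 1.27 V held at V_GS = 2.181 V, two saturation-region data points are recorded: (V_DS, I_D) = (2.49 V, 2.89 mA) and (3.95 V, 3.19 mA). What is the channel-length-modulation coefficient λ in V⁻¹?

λ = 0.0864 V⁻¹

With V_GS fixed, I_D ∝ (1 + λ V_DS) in saturation, so I_D2/I_D1 = (1 + λ V_DS2)/(1 + λ V_DS1).
3.19/2.89 = 1.104 = (1 + 3.95 λ)/(1 + 2.49 λ).
Solving: λ (I_D1 V_DS2 − I_D2 V_DS1) = I_D2 − I_D1, so λ = (3.19 − 2.89) / (2.89 × 3.95 − 3.19 × 2.49) = 0.3 / 3.47 = 0.0864 V⁻¹.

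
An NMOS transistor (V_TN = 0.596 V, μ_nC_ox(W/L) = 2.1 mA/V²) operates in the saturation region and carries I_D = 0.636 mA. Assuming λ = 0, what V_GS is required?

In saturation I_D = ½ k_n (V_GS − V_TN)², so V_GS − V_TN = √(2 I_D / k_n) = √(2 × 0.636 / 2.1) = 0.778 V.
V_GS = 0.596 + 0.778 = 1.37 V.

V_GS = 1.37 V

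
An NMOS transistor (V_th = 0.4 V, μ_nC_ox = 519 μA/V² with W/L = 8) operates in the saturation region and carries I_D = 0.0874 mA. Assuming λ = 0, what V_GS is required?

V_GS = 0.605 V

k_n = μ_nC_ox · (W/L) = 4.152 mA/V².
In saturation I_D = ½ k_n (V_GS − V_th)², so V_GS − V_th = √(2 I_D / k_n) = √(2 × 0.0874 / 4.152) = 0.205 V.
V_GS = 0.4 + 0.205 = 0.605 V.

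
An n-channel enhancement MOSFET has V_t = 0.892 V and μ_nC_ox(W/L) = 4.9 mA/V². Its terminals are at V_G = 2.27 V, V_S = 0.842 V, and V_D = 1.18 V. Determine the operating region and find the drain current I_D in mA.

Triode; I_D = 0.608 mA

V_GS = V_G − V_S = 2.27 − 0.842 = 1.43 V; V_DS = V_D − V_S = 1.18 − 0.842 = 0.338 V.
V_ov = V_GS − V_t = 1.43 − 0.892 = 0.536 V.
Since V_DS = 0.338 V < V_ov = 0.536 V, the device is in the triode region.
I_D = k_n [V_ov · V_DS − ½ V_DS²] = 4.9 × [0.536 × 0.338 − 0.5 × 0.338²] = 0.608 mA.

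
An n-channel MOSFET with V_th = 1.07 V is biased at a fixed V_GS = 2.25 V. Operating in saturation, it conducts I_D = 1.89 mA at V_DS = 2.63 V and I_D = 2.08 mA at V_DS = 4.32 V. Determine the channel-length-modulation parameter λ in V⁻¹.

λ = 0.0705 V⁻¹

With V_GS fixed, I_D ∝ (1 + λ V_DS) in saturation, so I_D2/I_D1 = (1 + λ V_DS2)/(1 + λ V_DS1).
2.08/1.89 = 1.101 = (1 + 4.32 λ)/(1 + 2.63 λ).
Solving: λ (I_D1 V_DS2 − I_D2 V_DS1) = I_D2 − I_D1, so λ = (2.08 − 1.89) / (1.89 × 4.32 − 2.08 × 2.63) = 0.19 / 2.69 = 0.0705 V⁻¹.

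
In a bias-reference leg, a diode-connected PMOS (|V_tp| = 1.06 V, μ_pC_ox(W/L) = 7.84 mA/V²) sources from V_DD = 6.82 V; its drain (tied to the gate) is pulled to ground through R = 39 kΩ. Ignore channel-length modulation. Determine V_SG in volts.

V_SG = 1.25 V

With gate tied to drain, V_SG = V_SD ≥ V_SG − |V_tp|, so the device is in saturation.
KCL at the drain: ½ k_p (V_SG − |V_tp|)² = (V_DD − V_SG)/R.
Let x = V_SG − 1.06. Then 153 x² + x − 5.76 = 0, giving x = 0.191 V (positive root), so V_SG = 1.25 V.
I_D = (V_DD − V_SG)/R = (6.82 − 1.25) / 39 = 0.143 mA.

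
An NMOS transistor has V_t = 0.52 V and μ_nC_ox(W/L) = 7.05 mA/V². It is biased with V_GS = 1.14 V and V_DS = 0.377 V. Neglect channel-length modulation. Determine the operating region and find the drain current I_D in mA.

V_ov = V_GS − V_t = 1.14 − 0.52 = 0.62 V.
Since V_DS = 0.377 V < V_ov = 0.62 V, the device is in the triode region.
I_D = k_n [V_ov · V_DS − ½ V_DS²] = 7.05 × [0.62 × 0.377 − 0.5 × 0.377²] = 1.15 mA.

Triode; I_D = 1.15 mA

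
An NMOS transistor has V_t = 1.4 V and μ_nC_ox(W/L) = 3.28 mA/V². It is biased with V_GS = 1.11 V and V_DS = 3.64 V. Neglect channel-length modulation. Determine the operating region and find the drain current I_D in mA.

Cutoff; I_D = 0 mA

V_GS = 1.11 V < V_t = 1.4 V, so the transistor is in cutoff.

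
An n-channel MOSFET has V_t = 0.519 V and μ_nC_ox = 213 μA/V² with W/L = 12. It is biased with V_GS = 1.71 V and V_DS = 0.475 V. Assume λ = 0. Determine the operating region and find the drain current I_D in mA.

Triode; I_D = 1.16 mA

k_n = μ_nC_ox · (W/L) = 2.556 mA/V².
V_ov = V_GS − V_t = 1.71 − 0.519 = 1.19 V.
Since V_DS = 0.475 V < V_ov = 1.19 V, the device is in the triode region.
I_D = k_n [V_ov · V_DS − ½ V_DS²] = 2.556 × [1.19 × 0.475 − 0.5 × 0.475²] = 1.16 mA.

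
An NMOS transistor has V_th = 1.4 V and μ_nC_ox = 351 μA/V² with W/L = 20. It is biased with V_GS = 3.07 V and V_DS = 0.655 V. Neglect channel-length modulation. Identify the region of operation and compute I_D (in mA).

Triode; I_D = 6.17 mA

k_n = μ_nC_ox · (W/L) = 7.02 mA/V².
V_ov = V_GS − V_th = 3.07 − 1.4 = 1.67 V.
Since V_DS = 0.655 V < V_ov = 1.67 V, the device is in the triode region.
I_D = k_n [V_ov · V_DS − ½ V_DS²] = 7.02 × [1.67 × 0.655 − 0.5 × 0.655²] = 6.17 mA.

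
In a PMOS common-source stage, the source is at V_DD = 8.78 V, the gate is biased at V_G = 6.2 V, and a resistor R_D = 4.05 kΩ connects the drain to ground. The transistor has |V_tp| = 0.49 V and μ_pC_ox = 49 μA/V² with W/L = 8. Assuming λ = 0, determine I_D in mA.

V_SG = V_DD − V_G = 8.78 − 6.2 = 2.58 V, so V_ov = 2.58 − 0.49 = 2.09 V.
k_p = μ_pC_ox · (W/L) = 0.392 mA/V².
Assume saturation: I_D = ½ k_p V_ov² = 0.5 × 0.392 × 2.09² = 0.856 mA, giving V_SD = V_DD − I_D R_D = 8.78 − 0.856 × 4.05 = 5.31 V.
V_SD = 5.31 V ≥ V_ov = 2.09 V, confirming saturation.

I_D = 0.856 mA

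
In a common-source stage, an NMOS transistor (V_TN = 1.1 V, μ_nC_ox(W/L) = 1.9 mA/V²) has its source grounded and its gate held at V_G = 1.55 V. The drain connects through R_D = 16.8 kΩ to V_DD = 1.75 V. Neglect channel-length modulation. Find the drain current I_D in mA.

V_GS = V_G = 1.55 V, so V_ov = 1.55 − 1.1 = 0.45 V.
Assume saturation: I_D = ½ k_n V_ov² = 0.5 × 1.9 × 0.45² = 0.192 mA, giving V_DS = V_DD − I_D R_D = 1.75 − 0.192 × 16.8 = -1.48 V.
But -1.48 V < V_ov = 0.45 V, so the device is actually in triode.
In triode I_D = k_n[V_ov V_DS − ½ V_DS²] and I_D = (V_DD − V_DS)/R_D. Equating: 16 V_DS² − 15.36 V_DS + 1.75 = 0, giving V_DS = 0.132 V (the root below V_ov).
I_D = (1.75 − 0.132) / 16.8 = 0.0963 mA.

I_D = 0.0963 mA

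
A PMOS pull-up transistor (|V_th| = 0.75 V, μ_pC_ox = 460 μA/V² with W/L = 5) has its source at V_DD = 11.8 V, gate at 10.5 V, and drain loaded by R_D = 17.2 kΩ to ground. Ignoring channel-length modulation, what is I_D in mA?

V_SG = V_DD − V_G = 11.8 − 10.5 = 1.3 V, so V_ov = 1.3 − 0.75 = 0.55 V.
k_p = μ_pC_ox · (W/L) = 2.3 mA/V².
Assume saturation: I_D = ½ k_p V_ov² = 0.5 × 2.3 × 0.55² = 0.348 mA, giving V_SD = V_DD − I_D R_D = 11.8 − 0.348 × 17.2 = 5.82 V.
V_SD = 5.82 V ≥ V_ov = 0.55 V, confirming saturation.

I_D = 0.348 mA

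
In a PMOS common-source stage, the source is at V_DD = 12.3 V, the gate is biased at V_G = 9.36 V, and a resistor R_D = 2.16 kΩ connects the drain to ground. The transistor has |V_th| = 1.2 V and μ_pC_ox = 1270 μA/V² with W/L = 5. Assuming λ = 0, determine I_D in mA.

V_SG = V_DD − V_G = 12.3 − 9.36 = 2.94 V, so V_ov = 2.94 − 1.2 = 1.74 V.
k_p = μ_pC_ox · (W/L) = 6.35 mA/V².
Assume saturation: I_D = ½ k_p V_ov² = 0.5 × 6.35 × 1.74² = 9.61 mA, giving V_SD = V_DD − I_D R_D = 12.3 − 9.61 × 2.16 = -8.46 V.
But -8.46 V < V_ov = 1.74 V, so the device is actually in triode.
In triode I_D = k_p[V_ov V_SD − ½ V_SD²] and I_D = (V_DD − V_SD)/R_D. Equating: 6.86 V_SD² − 24.87 V_SD + 12.3 = 0, giving V_SD = 0.591 V (the root below V_ov).
I_D = (12.3 − 0.591) / 2.16 = 5.42 mA.

I_D = 5.42 mA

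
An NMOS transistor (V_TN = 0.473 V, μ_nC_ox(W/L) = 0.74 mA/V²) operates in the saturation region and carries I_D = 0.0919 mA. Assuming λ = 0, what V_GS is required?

V_GS = 0.971 V

In saturation I_D = ½ k_n (V_GS − V_TN)², so V_GS − V_TN = √(2 I_D / k_n) = √(2 × 0.0919 / 0.74) = 0.498 V.
V_GS = 0.473 + 0.498 = 0.971 V.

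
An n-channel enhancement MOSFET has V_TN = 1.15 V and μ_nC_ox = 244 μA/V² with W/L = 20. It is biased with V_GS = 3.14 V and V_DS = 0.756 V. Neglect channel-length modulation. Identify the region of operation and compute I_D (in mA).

Triode; I_D = 5.95 mA

k_n = μ_nC_ox · (W/L) = 4.88 mA/V².
V_ov = V_GS − V_TN = 3.14 − 1.15 = 1.99 V.
Since V_DS = 0.756 V < V_ov = 1.99 V, the device is in the triode region.
I_D = k_n [V_ov · V_DS − ½ V_DS²] = 4.88 × [1.99 × 0.756 − 0.5 × 0.756²] = 5.95 mA.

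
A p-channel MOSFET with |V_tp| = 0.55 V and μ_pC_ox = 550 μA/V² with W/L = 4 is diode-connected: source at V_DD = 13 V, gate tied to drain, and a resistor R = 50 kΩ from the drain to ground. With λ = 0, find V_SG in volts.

V_SG = 1.02 V

With gate tied to drain, V_SG = V_SD ≥ V_SG − |V_tp|, so the device is in saturation.
k_p = μ_pC_ox · (W/L) = 2.2 mA/V².
KCL at the drain: ½ k_p (V_SG − |V_tp|)² = (V_DD − V_SG)/R.
Let x = V_SG − 0.55. Then 55 x² + x − 12.45 = 0, giving x = 0.467 V (positive root), so V_SG = 1.02 V.
I_D = (V_DD − V_SG)/R = (13 − 1.02) / 50 = 0.24 mA.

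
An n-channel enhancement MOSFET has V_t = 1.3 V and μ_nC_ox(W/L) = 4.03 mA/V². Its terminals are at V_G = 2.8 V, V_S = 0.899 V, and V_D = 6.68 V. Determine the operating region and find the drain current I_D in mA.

Saturation; I_D = 0.728 mA

V_GS = V_G − V_S = 2.8 − 0.899 = 1.9 V; V_DS = V_D − V_S = 6.68 − 0.899 = 5.78 V.
V_ov = V_GS − V_t = 1.9 − 1.3 = 0.601 V.
Since V_DS = 5.78 V ≥ V_ov = 0.601 V, the device is in saturation.
I_D = ½ k_n V_ov² = 0.5 × 4.03 × 0.601² = 0.728 mA.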